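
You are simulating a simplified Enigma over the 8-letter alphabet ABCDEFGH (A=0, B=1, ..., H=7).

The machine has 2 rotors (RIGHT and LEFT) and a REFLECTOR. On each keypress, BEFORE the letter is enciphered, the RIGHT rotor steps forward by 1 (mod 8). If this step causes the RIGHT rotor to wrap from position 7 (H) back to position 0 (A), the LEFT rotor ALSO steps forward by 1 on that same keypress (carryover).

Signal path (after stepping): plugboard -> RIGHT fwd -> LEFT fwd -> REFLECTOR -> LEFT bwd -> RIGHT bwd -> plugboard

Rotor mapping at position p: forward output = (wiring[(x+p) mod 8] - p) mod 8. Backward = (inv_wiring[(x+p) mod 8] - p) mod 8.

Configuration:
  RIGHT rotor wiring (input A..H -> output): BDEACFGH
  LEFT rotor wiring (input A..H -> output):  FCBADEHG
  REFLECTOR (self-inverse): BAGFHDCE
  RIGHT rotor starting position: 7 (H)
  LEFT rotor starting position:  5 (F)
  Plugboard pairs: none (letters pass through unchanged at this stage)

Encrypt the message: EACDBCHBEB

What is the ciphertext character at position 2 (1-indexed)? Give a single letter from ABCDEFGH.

Char 1 ('E'): step: R->0, L->6 (L advanced); E->plug->E->R->C->L->H->refl->E->L'->D->R'->B->plug->B
Char 2 ('A'): step: R->1, L=6; A->plug->A->R->C->L->H->refl->E->L'->D->R'->B->plug->B

B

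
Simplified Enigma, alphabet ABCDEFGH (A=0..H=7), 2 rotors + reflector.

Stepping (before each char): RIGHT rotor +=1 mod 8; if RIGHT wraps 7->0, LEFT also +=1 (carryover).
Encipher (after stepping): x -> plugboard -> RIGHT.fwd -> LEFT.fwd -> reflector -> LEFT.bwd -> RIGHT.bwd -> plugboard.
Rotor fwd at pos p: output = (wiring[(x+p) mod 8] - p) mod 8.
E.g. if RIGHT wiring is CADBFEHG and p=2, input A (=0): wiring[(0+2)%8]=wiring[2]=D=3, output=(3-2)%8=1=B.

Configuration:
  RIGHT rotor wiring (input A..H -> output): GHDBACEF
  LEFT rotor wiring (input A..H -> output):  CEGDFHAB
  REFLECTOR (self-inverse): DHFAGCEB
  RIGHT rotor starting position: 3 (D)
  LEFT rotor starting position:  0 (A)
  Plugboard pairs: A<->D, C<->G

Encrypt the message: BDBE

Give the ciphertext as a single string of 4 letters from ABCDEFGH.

Char 1 ('B'): step: R->4, L=0; B->plug->B->R->G->L->A->refl->D->L'->D->R'->F->plug->F
Char 2 ('D'): step: R->5, L=0; D->plug->A->R->F->L->H->refl->B->L'->H->R'->B->plug->B
Char 3 ('B'): step: R->6, L=0; B->plug->B->R->H->L->B->refl->H->L'->F->R'->E->plug->E
Char 4 ('E'): step: R->7, L=0; E->plug->E->R->C->L->G->refl->E->L'->B->R'->F->plug->F

Answer: FBEF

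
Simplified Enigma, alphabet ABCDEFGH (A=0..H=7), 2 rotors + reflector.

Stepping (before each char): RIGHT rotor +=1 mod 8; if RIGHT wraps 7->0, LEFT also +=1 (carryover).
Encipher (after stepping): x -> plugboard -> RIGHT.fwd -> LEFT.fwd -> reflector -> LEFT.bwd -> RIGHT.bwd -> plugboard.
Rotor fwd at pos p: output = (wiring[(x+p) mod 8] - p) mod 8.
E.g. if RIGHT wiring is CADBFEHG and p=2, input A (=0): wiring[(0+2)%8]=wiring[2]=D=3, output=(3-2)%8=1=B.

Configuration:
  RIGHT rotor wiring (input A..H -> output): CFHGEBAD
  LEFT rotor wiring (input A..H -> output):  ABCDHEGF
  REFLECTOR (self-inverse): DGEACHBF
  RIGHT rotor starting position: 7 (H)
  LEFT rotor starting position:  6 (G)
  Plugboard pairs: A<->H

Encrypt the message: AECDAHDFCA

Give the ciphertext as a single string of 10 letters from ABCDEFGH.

Answer: BABHCFGBEB

Derivation:
Char 1 ('A'): step: R->0, L->7 (L advanced); A->plug->H->R->D->L->D->refl->A->L'->F->R'->B->plug->B
Char 2 ('E'): step: R->1, L=7; E->plug->E->R->A->L->G->refl->B->L'->B->R'->H->plug->A
Char 3 ('C'): step: R->2, L=7; C->plug->C->R->C->L->C->refl->E->L'->E->R'->B->plug->B
Char 4 ('D'): step: R->3, L=7; D->plug->D->R->F->L->A->refl->D->L'->D->R'->A->plug->H
Char 5 ('A'): step: R->4, L=7; A->plug->H->R->C->L->C->refl->E->L'->E->R'->C->plug->C
Char 6 ('H'): step: R->5, L=7; H->plug->A->R->E->L->E->refl->C->L'->C->R'->F->plug->F
Char 7 ('D'): step: R->6, L=7; D->plug->D->R->H->L->H->refl->F->L'->G->R'->G->plug->G
Char 8 ('F'): step: R->7, L=7; F->plug->F->R->F->L->A->refl->D->L'->D->R'->B->plug->B
Char 9 ('C'): step: R->0, L->0 (L advanced); C->plug->C->R->H->L->F->refl->H->L'->E->R'->E->plug->E
Char 10 ('A'): step: R->1, L=0; A->plug->H->R->B->L->B->refl->G->L'->G->R'->B->plug->B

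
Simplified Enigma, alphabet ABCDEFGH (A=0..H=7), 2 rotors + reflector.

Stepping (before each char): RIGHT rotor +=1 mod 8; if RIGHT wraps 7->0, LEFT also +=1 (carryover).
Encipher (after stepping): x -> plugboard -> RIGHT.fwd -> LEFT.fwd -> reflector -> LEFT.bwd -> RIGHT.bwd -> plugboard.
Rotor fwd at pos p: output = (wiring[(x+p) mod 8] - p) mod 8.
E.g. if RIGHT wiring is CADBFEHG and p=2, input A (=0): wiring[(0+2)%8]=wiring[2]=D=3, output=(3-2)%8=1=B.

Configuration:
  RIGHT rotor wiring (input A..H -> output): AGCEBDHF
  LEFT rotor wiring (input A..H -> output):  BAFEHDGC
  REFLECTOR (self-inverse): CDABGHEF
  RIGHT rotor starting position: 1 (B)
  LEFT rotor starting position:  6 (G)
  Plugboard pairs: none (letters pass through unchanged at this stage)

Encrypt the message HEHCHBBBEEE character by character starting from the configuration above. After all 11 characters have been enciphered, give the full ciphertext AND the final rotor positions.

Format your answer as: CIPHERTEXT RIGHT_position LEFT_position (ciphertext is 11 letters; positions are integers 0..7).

Char 1 ('H'): step: R->2, L=6; H->plug->H->R->E->L->H->refl->F->L'->H->R'->C->plug->C
Char 2 ('E'): step: R->3, L=6; E->plug->E->R->C->L->D->refl->B->L'->G->R'->B->plug->B
Char 3 ('H'): step: R->4, L=6; H->plug->H->R->A->L->A->refl->C->L'->D->R'->C->plug->C
Char 4 ('C'): step: R->5, L=6; C->plug->C->R->A->L->A->refl->C->L'->D->R'->D->plug->D
Char 5 ('H'): step: R->6, L=6; H->plug->H->R->F->L->G->refl->E->L'->B->R'->A->plug->A
Char 6 ('B'): step: R->7, L=6; B->plug->B->R->B->L->E->refl->G->L'->F->R'->E->plug->E
Char 7 ('B'): step: R->0, L->7 (L advanced); B->plug->B->R->G->L->E->refl->G->L'->D->R'->F->plug->F
Char 8 ('B'): step: R->1, L=7; B->plug->B->R->B->L->C->refl->A->L'->F->R'->A->plug->A
Char 9 ('E'): step: R->2, L=7; E->plug->E->R->F->L->A->refl->C->L'->B->R'->D->plug->D
Char 10 ('E'): step: R->3, L=7; E->plug->E->R->C->L->B->refl->D->L'->A->R'->C->plug->C
Char 11 ('E'): step: R->4, L=7; E->plug->E->R->E->L->F->refl->H->L'->H->R'->B->plug->B
Final: ciphertext=CBCDAEFADCB, RIGHT=4, LEFT=7

Answer: CBCDAEFADCB 4 7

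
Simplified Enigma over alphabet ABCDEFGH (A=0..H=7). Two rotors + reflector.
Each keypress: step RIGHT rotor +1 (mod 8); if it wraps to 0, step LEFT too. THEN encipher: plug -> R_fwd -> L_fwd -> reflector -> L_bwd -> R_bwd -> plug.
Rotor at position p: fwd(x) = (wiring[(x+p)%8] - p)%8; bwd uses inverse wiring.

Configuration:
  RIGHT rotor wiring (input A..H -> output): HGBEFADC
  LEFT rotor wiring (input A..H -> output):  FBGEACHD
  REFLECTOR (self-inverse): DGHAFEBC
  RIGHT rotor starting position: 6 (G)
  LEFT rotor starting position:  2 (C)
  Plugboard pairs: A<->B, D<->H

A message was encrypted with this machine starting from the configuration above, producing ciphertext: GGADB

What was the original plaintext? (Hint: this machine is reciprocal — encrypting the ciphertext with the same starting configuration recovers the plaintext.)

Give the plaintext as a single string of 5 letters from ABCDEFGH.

Answer: CCDBG

Derivation:
Char 1 ('G'): step: R->7, L=2; G->plug->G->R->B->L->C->refl->H->L'->H->R'->C->plug->C
Char 2 ('G'): step: R->0, L->3 (L advanced); G->plug->G->R->D->L->E->refl->F->L'->B->R'->C->plug->C
Char 3 ('A'): step: R->1, L=3; A->plug->B->R->A->L->B->refl->G->L'->G->R'->H->plug->D
Char 4 ('D'): step: R->2, L=3; D->plug->H->R->E->L->A->refl->D->L'->H->R'->A->plug->B
Char 5 ('B'): step: R->3, L=3; B->plug->A->R->B->L->F->refl->E->L'->D->R'->G->plug->G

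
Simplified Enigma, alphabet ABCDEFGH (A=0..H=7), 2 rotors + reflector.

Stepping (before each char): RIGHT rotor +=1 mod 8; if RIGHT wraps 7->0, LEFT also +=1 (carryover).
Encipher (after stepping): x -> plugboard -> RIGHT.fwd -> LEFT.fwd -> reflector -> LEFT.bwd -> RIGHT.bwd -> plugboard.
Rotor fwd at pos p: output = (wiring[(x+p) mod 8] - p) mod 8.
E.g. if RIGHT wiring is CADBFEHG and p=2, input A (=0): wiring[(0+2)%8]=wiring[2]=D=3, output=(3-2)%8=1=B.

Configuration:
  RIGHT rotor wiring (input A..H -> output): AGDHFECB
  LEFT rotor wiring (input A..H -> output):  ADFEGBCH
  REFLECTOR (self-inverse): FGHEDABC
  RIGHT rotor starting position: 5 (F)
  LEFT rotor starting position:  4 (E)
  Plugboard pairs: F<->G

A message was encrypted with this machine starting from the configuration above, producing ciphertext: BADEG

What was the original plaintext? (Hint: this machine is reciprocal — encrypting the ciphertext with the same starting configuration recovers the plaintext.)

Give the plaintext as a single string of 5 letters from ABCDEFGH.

Answer: AGGFH

Derivation:
Char 1 ('B'): step: R->6, L=4; B->plug->B->R->D->L->D->refl->E->L'->E->R'->A->plug->A
Char 2 ('A'): step: R->7, L=4; A->plug->A->R->C->L->G->refl->B->L'->G->R'->F->plug->G
Char 3 ('D'): step: R->0, L->5 (L advanced); D->plug->D->R->H->L->B->refl->G->L'->E->R'->F->plug->G
Char 4 ('E'): step: R->1, L=5; E->plug->E->R->D->L->D->refl->E->L'->A->R'->G->plug->F
Char 5 ('G'): step: R->2, L=5; G->plug->F->R->H->L->B->refl->G->L'->E->R'->H->plug->H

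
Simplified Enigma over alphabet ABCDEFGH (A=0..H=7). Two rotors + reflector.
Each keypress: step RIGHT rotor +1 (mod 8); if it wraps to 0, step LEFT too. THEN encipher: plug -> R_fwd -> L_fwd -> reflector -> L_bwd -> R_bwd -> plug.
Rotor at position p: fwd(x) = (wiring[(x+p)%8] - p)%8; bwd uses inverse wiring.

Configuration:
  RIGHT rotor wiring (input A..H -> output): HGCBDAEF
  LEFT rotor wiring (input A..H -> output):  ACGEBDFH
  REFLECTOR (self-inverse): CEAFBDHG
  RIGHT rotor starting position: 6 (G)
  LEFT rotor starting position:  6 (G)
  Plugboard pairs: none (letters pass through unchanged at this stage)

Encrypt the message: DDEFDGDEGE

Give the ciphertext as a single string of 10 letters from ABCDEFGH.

Answer: GBFBADGHAG

Derivation:
Char 1 ('D'): step: R->7, L=6; D->plug->D->R->D->L->E->refl->B->L'->B->R'->G->plug->G
Char 2 ('D'): step: R->0, L->7 (L advanced); D->plug->D->R->B->L->B->refl->E->L'->G->R'->B->plug->B
Char 3 ('E'): step: R->1, L=7; E->plug->E->R->H->L->G->refl->H->L'->D->R'->F->plug->F
Char 4 ('F'): step: R->2, L=7; F->plug->F->R->D->L->H->refl->G->L'->H->R'->B->plug->B
Char 5 ('D'): step: R->3, L=7; D->plug->D->R->B->L->B->refl->E->L'->G->R'->A->plug->A
Char 6 ('G'): step: R->4, L=7; G->plug->G->R->G->L->E->refl->B->L'->B->R'->D->plug->D
Char 7 ('D'): step: R->5, L=7; D->plug->D->R->C->L->D->refl->F->L'->E->R'->G->plug->G
Char 8 ('E'): step: R->6, L=7; E->plug->E->R->E->L->F->refl->D->L'->C->R'->H->plug->H
Char 9 ('G'): step: R->7, L=7; G->plug->G->R->B->L->B->refl->E->L'->G->R'->A->plug->A
Char 10 ('E'): step: R->0, L->0 (L advanced); E->plug->E->R->D->L->E->refl->B->L'->E->R'->G->plug->G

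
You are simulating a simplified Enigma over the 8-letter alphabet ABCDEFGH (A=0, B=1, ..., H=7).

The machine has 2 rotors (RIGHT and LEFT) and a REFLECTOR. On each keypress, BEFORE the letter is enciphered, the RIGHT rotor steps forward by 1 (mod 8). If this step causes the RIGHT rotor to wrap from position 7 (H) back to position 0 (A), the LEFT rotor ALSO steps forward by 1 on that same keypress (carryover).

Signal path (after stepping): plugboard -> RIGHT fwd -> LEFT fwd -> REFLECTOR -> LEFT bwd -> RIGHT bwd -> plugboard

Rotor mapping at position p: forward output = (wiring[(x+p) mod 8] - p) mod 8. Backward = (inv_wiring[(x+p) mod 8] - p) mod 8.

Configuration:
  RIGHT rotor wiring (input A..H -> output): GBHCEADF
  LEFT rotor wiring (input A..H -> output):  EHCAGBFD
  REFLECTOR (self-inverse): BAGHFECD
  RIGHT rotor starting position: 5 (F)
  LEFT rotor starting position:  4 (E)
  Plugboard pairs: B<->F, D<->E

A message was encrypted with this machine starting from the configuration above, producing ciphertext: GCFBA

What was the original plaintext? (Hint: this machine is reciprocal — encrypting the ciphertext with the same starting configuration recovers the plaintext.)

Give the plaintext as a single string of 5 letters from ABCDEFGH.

Char 1 ('G'): step: R->6, L=4; G->plug->G->R->G->L->G->refl->C->L'->A->R'->C->plug->C
Char 2 ('C'): step: R->7, L=4; C->plug->C->R->C->L->B->refl->A->L'->E->R'->H->plug->H
Char 3 ('F'): step: R->0, L->5 (L advanced); F->plug->B->R->B->L->A->refl->B->L'->H->R'->C->plug->C
Char 4 ('B'): step: R->1, L=5; B->plug->F->R->C->L->G->refl->C->L'->E->R'->G->plug->G
Char 5 ('A'): step: R->2, L=5; A->plug->A->R->F->L->F->refl->E->L'->A->R'->B->plug->F

Answer: CHCGF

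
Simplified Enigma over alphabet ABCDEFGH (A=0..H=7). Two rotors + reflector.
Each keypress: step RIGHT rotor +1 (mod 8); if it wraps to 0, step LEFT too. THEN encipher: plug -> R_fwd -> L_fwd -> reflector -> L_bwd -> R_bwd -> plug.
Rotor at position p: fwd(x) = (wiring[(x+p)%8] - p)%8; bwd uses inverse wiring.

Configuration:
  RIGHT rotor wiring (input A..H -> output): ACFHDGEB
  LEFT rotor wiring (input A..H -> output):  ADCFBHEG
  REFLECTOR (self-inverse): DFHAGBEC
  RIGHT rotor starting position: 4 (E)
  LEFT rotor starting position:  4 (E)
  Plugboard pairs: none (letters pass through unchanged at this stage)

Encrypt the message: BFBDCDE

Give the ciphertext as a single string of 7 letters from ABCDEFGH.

Answer: FCAGFFC

Derivation:
Char 1 ('B'): step: R->5, L=4; B->plug->B->R->H->L->B->refl->F->L'->A->R'->F->plug->F
Char 2 ('F'): step: R->6, L=4; F->plug->F->R->B->L->D->refl->A->L'->C->R'->C->plug->C
Char 3 ('B'): step: R->7, L=4; B->plug->B->R->B->L->D->refl->A->L'->C->R'->A->plug->A
Char 4 ('D'): step: R->0, L->5 (L advanced); D->plug->D->R->H->L->E->refl->G->L'->E->R'->G->plug->G
Char 5 ('C'): step: R->1, L=5; C->plug->C->R->G->L->A->refl->D->L'->D->R'->F->plug->F
Char 6 ('D'): step: R->2, L=5; D->plug->D->R->E->L->G->refl->E->L'->H->R'->F->plug->F
Char 7 ('E'): step: R->3, L=5; E->plug->E->R->G->L->A->refl->D->L'->D->R'->C->plug->C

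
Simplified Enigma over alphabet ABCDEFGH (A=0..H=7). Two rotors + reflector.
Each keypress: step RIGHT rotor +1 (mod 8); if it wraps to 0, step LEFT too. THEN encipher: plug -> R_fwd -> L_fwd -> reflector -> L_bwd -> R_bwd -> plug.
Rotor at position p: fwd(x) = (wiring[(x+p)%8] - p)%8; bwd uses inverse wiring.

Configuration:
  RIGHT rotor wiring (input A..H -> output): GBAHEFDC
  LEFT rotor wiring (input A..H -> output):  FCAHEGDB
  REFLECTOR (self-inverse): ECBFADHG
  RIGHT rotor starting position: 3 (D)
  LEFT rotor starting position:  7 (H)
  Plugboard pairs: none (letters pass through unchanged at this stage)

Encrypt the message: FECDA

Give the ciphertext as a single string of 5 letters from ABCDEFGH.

Char 1 ('F'): step: R->4, L=7; F->plug->F->R->F->L->F->refl->D->L'->C->R'->E->plug->E
Char 2 ('E'): step: R->5, L=7; E->plug->E->R->E->L->A->refl->E->L'->H->R'->H->plug->H
Char 3 ('C'): step: R->6, L=7; C->plug->C->R->A->L->C->refl->B->L'->D->R'->D->plug->D
Char 4 ('D'): step: R->7, L=7; D->plug->D->R->B->L->G->refl->H->L'->G->R'->G->plug->G
Char 5 ('A'): step: R->0, L->0 (L advanced); A->plug->A->R->G->L->D->refl->F->L'->A->R'->C->plug->C

Answer: EHDGC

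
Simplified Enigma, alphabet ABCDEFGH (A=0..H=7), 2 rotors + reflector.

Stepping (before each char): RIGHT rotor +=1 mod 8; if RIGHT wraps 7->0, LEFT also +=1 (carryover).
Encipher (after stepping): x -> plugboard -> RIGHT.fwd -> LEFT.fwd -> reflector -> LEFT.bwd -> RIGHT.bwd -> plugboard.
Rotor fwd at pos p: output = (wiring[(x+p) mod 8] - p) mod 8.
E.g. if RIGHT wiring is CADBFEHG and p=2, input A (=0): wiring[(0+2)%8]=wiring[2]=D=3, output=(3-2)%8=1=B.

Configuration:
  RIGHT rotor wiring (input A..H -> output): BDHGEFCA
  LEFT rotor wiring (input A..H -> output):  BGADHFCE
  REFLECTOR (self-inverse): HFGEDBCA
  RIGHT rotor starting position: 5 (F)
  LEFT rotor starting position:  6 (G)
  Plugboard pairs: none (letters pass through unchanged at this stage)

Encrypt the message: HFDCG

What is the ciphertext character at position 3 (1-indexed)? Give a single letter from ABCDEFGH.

Char 1 ('H'): step: R->6, L=6; H->plug->H->R->H->L->H->refl->A->L'->D->R'->C->plug->C
Char 2 ('F'): step: R->7, L=6; F->plug->F->R->F->L->F->refl->B->L'->G->R'->G->plug->G
Char 3 ('D'): step: R->0, L->7 (L advanced); D->plug->D->R->G->L->G->refl->C->L'->B->R'->A->plug->A

A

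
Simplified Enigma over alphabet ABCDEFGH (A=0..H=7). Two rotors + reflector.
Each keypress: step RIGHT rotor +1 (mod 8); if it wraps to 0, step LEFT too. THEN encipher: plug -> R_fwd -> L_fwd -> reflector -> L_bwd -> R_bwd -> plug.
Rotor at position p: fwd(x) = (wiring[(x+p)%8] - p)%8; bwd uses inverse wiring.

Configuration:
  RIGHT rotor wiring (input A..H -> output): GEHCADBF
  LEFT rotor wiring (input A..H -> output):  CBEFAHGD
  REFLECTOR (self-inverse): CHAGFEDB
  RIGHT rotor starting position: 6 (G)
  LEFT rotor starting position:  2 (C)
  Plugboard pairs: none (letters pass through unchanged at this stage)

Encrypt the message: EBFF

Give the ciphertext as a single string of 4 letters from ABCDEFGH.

Char 1 ('E'): step: R->7, L=2; E->plug->E->R->D->L->F->refl->E->L'->E->R'->G->plug->G
Char 2 ('B'): step: R->0, L->3 (L advanced); B->plug->B->R->E->L->A->refl->C->L'->A->R'->E->plug->E
Char 3 ('F'): step: R->1, L=3; F->plug->F->R->A->L->C->refl->A->L'->E->R'->G->plug->G
Char 4 ('F'): step: R->2, L=3; F->plug->F->R->D->L->D->refl->G->L'->G->R'->C->plug->C

Answer: GEGC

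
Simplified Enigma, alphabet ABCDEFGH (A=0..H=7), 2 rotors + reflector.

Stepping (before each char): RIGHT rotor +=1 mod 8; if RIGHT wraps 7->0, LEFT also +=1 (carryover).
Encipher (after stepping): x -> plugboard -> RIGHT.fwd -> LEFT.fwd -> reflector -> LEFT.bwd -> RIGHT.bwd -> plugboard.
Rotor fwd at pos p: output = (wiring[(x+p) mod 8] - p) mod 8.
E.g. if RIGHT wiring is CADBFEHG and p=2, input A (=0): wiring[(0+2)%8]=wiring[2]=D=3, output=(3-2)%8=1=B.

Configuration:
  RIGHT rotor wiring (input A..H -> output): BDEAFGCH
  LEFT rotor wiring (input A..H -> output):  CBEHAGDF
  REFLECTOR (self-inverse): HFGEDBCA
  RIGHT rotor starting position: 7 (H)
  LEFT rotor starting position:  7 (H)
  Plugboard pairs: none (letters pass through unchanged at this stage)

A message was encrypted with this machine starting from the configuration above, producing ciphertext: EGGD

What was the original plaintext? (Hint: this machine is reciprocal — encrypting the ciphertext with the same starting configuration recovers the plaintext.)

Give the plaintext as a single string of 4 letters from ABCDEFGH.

Char 1 ('E'): step: R->0, L->0 (L advanced); E->plug->E->R->F->L->G->refl->C->L'->A->R'->D->plug->D
Char 2 ('G'): step: R->1, L=0; G->plug->G->R->G->L->D->refl->E->L'->C->R'->A->plug->A
Char 3 ('G'): step: R->2, L=0; G->plug->G->R->H->L->F->refl->B->L'->B->R'->H->plug->H
Char 4 ('D'): step: R->3, L=0; D->plug->D->R->H->L->F->refl->B->L'->B->R'->H->plug->H

Answer: DAHH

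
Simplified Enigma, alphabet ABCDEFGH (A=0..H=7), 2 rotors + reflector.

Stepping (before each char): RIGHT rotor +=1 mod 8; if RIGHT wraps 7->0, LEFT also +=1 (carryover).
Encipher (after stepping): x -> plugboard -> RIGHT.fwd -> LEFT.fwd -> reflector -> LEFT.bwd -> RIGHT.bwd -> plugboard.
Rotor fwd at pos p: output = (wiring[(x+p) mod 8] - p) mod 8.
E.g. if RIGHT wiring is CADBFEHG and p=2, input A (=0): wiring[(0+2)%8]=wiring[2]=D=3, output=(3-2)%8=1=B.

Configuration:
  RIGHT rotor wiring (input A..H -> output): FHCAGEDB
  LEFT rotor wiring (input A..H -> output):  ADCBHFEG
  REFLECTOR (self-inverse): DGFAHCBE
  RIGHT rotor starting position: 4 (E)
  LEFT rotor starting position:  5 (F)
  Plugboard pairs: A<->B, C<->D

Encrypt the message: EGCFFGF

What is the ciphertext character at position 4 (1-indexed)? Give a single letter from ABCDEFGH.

Char 1 ('E'): step: R->5, L=5; E->plug->E->R->C->L->B->refl->G->L'->E->R'->C->plug->D
Char 2 ('G'): step: R->6, L=5; G->plug->G->R->A->L->A->refl->D->L'->D->R'->B->plug->A
Char 3 ('C'): step: R->7, L=5; C->plug->D->R->D->L->D->refl->A->L'->A->R'->C->plug->D
Char 4 ('F'): step: R->0, L->6 (L advanced); F->plug->F->R->E->L->E->refl->H->L'->H->R'->B->plug->A

A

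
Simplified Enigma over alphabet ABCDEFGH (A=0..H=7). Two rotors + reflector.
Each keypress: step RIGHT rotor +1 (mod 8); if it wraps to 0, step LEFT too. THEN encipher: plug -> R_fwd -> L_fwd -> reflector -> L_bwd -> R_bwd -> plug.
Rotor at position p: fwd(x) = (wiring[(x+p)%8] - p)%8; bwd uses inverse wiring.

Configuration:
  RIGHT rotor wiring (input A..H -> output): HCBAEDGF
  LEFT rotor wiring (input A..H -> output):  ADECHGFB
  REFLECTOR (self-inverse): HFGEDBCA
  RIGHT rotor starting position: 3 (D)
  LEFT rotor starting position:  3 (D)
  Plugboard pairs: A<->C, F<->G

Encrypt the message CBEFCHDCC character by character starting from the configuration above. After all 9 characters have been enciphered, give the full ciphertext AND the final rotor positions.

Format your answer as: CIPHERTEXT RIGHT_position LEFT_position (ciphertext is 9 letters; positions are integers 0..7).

Answer: GDDAAGCHH 4 4

Derivation:
Char 1 ('C'): step: R->4, L=3; C->plug->A->R->A->L->H->refl->A->L'->G->R'->F->plug->G
Char 2 ('B'): step: R->5, L=3; B->plug->B->R->B->L->E->refl->D->L'->C->R'->D->plug->D
Char 3 ('E'): step: R->6, L=3; E->plug->E->R->D->L->C->refl->G->L'->E->R'->D->plug->D
Char 4 ('F'): step: R->7, L=3; F->plug->G->R->E->L->G->refl->C->L'->D->R'->C->plug->A
Char 5 ('C'): step: R->0, L->4 (L advanced); C->plug->A->R->H->L->G->refl->C->L'->B->R'->C->plug->A
Char 6 ('H'): step: R->1, L=4; H->plug->H->R->G->L->A->refl->H->L'->F->R'->F->plug->G
Char 7 ('D'): step: R->2, L=4; D->plug->D->R->B->L->C->refl->G->L'->H->R'->A->plug->C
Char 8 ('C'): step: R->3, L=4; C->plug->A->R->F->L->H->refl->A->L'->G->R'->H->plug->H
Char 9 ('C'): step: R->4, L=4; C->plug->A->R->A->L->D->refl->E->L'->E->R'->H->plug->H
Final: ciphertext=GDDAAGCHH, RIGHT=4, LEFT=4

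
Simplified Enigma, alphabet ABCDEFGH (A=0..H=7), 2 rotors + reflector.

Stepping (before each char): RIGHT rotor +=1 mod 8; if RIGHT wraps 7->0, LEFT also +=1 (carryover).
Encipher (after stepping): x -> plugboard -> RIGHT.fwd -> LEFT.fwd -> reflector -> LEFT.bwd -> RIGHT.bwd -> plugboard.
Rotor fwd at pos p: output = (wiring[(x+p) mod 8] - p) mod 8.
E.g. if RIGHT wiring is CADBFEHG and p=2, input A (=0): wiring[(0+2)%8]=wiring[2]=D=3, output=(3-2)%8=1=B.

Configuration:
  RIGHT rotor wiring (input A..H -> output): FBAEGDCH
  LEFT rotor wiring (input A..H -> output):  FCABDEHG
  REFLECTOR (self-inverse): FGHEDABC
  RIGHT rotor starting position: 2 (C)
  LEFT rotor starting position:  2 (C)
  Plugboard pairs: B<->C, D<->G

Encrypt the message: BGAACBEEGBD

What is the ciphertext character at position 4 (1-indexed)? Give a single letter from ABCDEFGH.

Char 1 ('B'): step: R->3, L=2; B->plug->C->R->A->L->G->refl->B->L'->C->R'->F->plug->F
Char 2 ('G'): step: R->4, L=2; G->plug->D->R->D->L->C->refl->H->L'->B->R'->E->plug->E
Char 3 ('A'): step: R->5, L=2; A->plug->A->R->G->L->D->refl->E->L'->F->R'->B->plug->C
Char 4 ('A'): step: R->6, L=2; A->plug->A->R->E->L->F->refl->A->L'->H->R'->C->plug->B

B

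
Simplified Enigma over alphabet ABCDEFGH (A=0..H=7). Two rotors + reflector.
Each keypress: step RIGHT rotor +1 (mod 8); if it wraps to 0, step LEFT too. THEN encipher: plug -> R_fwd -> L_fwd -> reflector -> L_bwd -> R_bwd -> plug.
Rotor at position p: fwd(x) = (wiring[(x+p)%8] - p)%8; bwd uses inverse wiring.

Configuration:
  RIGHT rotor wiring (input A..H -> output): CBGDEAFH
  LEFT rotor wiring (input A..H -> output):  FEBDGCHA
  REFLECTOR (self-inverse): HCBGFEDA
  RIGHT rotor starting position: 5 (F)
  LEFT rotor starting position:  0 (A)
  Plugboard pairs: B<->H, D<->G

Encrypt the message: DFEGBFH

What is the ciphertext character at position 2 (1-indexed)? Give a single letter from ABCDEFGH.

Char 1 ('D'): step: R->6, L=0; D->plug->G->R->G->L->H->refl->A->L'->H->R'->A->plug->A
Char 2 ('F'): step: R->7, L=0; F->plug->F->R->F->L->C->refl->B->L'->C->R'->C->plug->C

C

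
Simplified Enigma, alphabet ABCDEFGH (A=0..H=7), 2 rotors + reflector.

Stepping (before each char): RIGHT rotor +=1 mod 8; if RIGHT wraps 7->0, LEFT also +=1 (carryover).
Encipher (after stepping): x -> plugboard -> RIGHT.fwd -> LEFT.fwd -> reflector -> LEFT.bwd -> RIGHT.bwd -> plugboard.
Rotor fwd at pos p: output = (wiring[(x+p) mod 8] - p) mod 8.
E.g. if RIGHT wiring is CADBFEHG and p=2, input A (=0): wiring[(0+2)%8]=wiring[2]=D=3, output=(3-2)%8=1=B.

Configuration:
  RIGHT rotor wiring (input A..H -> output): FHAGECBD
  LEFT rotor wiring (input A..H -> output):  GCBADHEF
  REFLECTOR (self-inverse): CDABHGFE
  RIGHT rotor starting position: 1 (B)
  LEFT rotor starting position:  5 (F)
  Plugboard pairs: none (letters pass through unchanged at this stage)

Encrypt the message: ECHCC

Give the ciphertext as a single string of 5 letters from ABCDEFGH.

Char 1 ('E'): step: R->2, L=5; E->plug->E->R->H->L->G->refl->F->L'->E->R'->B->plug->B
Char 2 ('C'): step: R->3, L=5; C->plug->C->R->H->L->G->refl->F->L'->E->R'->G->plug->G
Char 3 ('H'): step: R->4, L=5; H->plug->H->R->C->L->A->refl->C->L'->A->R'->A->plug->A
Char 4 ('C'): step: R->5, L=5; C->plug->C->R->G->L->D->refl->B->L'->D->R'->F->plug->F
Char 5 ('C'): step: R->6, L=5; C->plug->C->R->H->L->G->refl->F->L'->E->R'->H->plug->H

Answer: BGAFH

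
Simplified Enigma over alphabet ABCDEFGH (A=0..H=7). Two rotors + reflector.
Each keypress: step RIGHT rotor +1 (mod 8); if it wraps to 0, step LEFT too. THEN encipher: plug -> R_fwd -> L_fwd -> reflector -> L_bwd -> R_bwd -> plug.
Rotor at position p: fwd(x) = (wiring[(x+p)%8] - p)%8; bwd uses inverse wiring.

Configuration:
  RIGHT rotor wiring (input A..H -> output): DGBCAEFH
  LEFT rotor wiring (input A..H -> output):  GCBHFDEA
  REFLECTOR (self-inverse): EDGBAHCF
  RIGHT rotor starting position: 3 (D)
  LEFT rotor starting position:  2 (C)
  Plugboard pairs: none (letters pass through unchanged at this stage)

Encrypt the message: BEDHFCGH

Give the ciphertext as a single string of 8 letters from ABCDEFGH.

Char 1 ('B'): step: R->4, L=2; B->plug->B->R->A->L->H->refl->F->L'->B->R'->C->plug->C
Char 2 ('E'): step: R->5, L=2; E->plug->E->R->B->L->F->refl->H->L'->A->R'->B->plug->B
Char 3 ('D'): step: R->6, L=2; D->plug->D->R->A->L->H->refl->F->L'->B->R'->B->plug->B
Char 4 ('H'): step: R->7, L=2; H->plug->H->R->G->L->E->refl->A->L'->H->R'->C->plug->C
Char 5 ('F'): step: R->0, L->3 (L advanced); F->plug->F->R->E->L->F->refl->H->L'->G->R'->B->plug->B
Char 6 ('C'): step: R->1, L=3; C->plug->C->R->B->L->C->refl->G->L'->H->R'->D->plug->D
Char 7 ('G'): step: R->2, L=3; G->plug->G->R->B->L->C->refl->G->L'->H->R'->A->plug->A
Char 8 ('H'): step: R->3, L=3; H->plug->H->R->G->L->H->refl->F->L'->E->R'->E->plug->E

Answer: CBBCBDAE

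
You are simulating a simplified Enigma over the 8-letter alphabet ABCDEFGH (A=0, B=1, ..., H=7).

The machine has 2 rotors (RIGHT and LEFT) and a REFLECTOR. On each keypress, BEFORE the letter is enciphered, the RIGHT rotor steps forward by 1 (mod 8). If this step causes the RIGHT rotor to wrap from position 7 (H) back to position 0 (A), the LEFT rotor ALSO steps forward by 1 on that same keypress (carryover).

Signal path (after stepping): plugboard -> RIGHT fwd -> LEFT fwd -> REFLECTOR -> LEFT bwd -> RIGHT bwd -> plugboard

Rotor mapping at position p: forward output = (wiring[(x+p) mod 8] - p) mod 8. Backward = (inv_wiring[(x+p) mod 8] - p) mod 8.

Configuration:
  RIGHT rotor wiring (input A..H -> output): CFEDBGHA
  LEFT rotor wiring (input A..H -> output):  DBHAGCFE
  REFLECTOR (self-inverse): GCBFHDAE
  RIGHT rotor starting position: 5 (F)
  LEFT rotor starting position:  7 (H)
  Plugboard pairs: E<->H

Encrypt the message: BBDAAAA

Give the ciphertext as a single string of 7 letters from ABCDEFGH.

Char 1 ('B'): step: R->6, L=7; B->plug->B->R->C->L->C->refl->B->L'->E->R'->C->plug->C
Char 2 ('B'): step: R->7, L=7; B->plug->B->R->D->L->A->refl->G->L'->H->R'->G->plug->G
Char 3 ('D'): step: R->0, L->0 (L advanced); D->plug->D->R->D->L->A->refl->G->L'->E->R'->C->plug->C
Char 4 ('A'): step: R->1, L=0; A->plug->A->R->E->L->G->refl->A->L'->D->R'->B->plug->B
Char 5 ('A'): step: R->2, L=0; A->plug->A->R->C->L->H->refl->E->L'->H->R'->C->plug->C
Char 6 ('A'): step: R->3, L=0; A->plug->A->R->A->L->D->refl->F->L'->G->R'->B->plug->B
Char 7 ('A'): step: R->4, L=0; A->plug->A->R->F->L->C->refl->B->L'->B->R'->F->plug->F

Answer: CGCBCBF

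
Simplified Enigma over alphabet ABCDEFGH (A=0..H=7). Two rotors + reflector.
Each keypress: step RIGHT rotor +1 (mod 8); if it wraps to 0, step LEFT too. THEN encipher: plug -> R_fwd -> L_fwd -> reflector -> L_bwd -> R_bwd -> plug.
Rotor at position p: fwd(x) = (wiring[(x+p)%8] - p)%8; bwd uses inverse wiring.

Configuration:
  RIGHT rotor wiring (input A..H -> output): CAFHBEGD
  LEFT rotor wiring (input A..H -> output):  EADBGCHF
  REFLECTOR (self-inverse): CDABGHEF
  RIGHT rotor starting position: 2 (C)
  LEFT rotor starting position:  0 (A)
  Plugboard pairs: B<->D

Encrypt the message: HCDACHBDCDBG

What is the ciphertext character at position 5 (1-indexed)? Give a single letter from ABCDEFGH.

Char 1 ('H'): step: R->3, L=0; H->plug->H->R->C->L->D->refl->B->L'->D->R'->D->plug->B
Char 2 ('C'): step: R->4, L=0; C->plug->C->R->C->L->D->refl->B->L'->D->R'->H->plug->H
Char 3 ('D'): step: R->5, L=0; D->plug->B->R->B->L->A->refl->C->L'->F->R'->D->plug->B
Char 4 ('A'): step: R->6, L=0; A->plug->A->R->A->L->E->refl->G->L'->E->R'->C->plug->C
Char 5 ('C'): step: R->7, L=0; C->plug->C->R->B->L->A->refl->C->L'->F->R'->G->plug->G

G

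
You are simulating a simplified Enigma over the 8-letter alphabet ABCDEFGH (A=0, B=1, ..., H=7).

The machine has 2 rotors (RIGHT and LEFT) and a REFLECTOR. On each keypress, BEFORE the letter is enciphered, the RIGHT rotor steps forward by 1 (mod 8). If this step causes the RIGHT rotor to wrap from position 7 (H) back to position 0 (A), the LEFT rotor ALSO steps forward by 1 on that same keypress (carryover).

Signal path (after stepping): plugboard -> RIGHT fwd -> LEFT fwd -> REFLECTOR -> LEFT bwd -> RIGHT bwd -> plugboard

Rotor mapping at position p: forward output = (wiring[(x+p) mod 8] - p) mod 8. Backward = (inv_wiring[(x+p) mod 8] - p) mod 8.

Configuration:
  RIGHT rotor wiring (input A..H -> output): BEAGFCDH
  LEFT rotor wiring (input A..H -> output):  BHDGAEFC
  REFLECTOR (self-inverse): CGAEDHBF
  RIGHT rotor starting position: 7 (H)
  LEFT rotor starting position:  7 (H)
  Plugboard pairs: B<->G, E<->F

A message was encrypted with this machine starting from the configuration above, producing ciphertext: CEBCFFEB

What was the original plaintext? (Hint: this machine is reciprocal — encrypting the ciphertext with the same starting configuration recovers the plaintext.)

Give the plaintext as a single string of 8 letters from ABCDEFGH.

Char 1 ('C'): step: R->0, L->0 (L advanced); C->plug->C->R->A->L->B->refl->G->L'->D->R'->G->plug->B
Char 2 ('E'): step: R->1, L=0; E->plug->F->R->C->L->D->refl->E->L'->F->R'->C->plug->C
Char 3 ('B'): step: R->2, L=0; B->plug->G->R->H->L->C->refl->A->L'->E->R'->B->plug->G
Char 4 ('C'): step: R->3, L=0; C->plug->C->R->H->L->C->refl->A->L'->E->R'->E->plug->F
Char 5 ('F'): step: R->4, L=0; F->plug->E->R->F->L->E->refl->D->L'->C->R'->H->plug->H
Char 6 ('F'): step: R->5, L=0; F->plug->E->R->H->L->C->refl->A->L'->E->R'->D->plug->D
Char 7 ('E'): step: R->6, L=0; E->plug->F->R->A->L->B->refl->G->L'->D->R'->C->plug->C
Char 8 ('B'): step: R->7, L=0; B->plug->G->R->D->L->G->refl->B->L'->A->R'->A->plug->A

Answer: BCGFHDCA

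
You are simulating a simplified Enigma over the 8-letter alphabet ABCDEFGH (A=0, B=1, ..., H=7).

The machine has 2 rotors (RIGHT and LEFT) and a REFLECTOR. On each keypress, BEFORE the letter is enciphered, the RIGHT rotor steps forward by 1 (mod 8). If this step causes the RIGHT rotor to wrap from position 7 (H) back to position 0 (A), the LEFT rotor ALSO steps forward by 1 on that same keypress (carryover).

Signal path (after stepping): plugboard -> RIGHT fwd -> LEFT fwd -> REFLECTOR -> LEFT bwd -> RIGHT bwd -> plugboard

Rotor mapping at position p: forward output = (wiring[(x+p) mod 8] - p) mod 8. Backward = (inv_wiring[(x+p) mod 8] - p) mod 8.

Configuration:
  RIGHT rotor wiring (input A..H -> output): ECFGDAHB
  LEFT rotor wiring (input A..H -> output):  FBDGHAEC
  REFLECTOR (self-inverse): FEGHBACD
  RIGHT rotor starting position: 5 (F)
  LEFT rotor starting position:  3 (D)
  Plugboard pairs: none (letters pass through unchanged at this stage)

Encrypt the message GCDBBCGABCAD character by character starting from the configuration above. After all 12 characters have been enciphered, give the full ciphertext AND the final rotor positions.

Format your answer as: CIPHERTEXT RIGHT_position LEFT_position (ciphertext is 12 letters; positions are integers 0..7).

Answer: CGFACHBDEEDH 1 5

Derivation:
Char 1 ('G'): step: R->6, L=3; G->plug->G->R->F->L->C->refl->G->L'->G->R'->C->plug->C
Char 2 ('C'): step: R->7, L=3; C->plug->C->R->D->L->B->refl->E->L'->B->R'->G->plug->G
Char 3 ('D'): step: R->0, L->4 (L advanced); D->plug->D->R->G->L->H->refl->D->L'->A->R'->F->plug->F
Char 4 ('B'): step: R->1, L=4; B->plug->B->R->E->L->B->refl->E->L'->B->R'->A->plug->A
Char 5 ('B'): step: R->2, L=4; B->plug->B->R->E->L->B->refl->E->L'->B->R'->C->plug->C
Char 6 ('C'): step: R->3, L=4; C->plug->C->R->F->L->F->refl->A->L'->C->R'->H->plug->H
Char 7 ('G'): step: R->4, L=4; G->plug->G->R->B->L->E->refl->B->L'->E->R'->B->plug->B
Char 8 ('A'): step: R->5, L=4; A->plug->A->R->D->L->G->refl->C->L'->H->R'->D->plug->D
Char 9 ('B'): step: R->6, L=4; B->plug->B->R->D->L->G->refl->C->L'->H->R'->E->plug->E
Char 10 ('C'): step: R->7, L=4; C->plug->C->R->D->L->G->refl->C->L'->H->R'->E->plug->E
Char 11 ('A'): step: R->0, L->5 (L advanced); A->plug->A->R->E->L->E->refl->B->L'->G->R'->D->plug->D
Char 12 ('D'): step: R->1, L=5; D->plug->D->R->C->L->F->refl->A->L'->D->R'->H->plug->H
Final: ciphertext=CGFACHBDEEDH, RIGHT=1, LEFT=5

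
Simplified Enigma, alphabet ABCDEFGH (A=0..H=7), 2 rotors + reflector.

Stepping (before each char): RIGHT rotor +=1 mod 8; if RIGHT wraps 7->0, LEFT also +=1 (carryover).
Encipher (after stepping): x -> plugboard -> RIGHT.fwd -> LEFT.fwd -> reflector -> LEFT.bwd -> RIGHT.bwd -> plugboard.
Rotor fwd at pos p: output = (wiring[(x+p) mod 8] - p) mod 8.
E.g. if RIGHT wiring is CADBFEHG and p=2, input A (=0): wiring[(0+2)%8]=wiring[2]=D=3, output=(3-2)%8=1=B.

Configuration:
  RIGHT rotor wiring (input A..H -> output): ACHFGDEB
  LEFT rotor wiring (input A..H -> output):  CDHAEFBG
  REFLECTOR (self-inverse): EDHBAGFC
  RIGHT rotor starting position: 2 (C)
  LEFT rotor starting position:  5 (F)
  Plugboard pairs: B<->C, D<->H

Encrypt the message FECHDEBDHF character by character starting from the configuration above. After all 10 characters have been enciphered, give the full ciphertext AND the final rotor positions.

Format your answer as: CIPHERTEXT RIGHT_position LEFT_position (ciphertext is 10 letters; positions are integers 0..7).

Answer: GGECFFGBAG 4 6

Derivation:
Char 1 ('F'): step: R->3, L=5; F->plug->F->R->F->L->C->refl->H->L'->H->R'->G->plug->G
Char 2 ('E'): step: R->4, L=5; E->plug->E->R->E->L->G->refl->F->L'->D->R'->G->plug->G
Char 3 ('C'): step: R->5, L=5; C->plug->B->R->H->L->H->refl->C->L'->F->R'->E->plug->E
Char 4 ('H'): step: R->6, L=5; H->plug->D->R->E->L->G->refl->F->L'->D->R'->B->plug->C
Char 5 ('D'): step: R->7, L=5; D->plug->H->R->F->L->C->refl->H->L'->H->R'->F->plug->F
Char 6 ('E'): step: R->0, L->6 (L advanced); E->plug->E->R->G->L->G->refl->F->L'->D->R'->F->plug->F
Char 7 ('B'): step: R->1, L=6; B->plug->C->R->E->L->B->refl->D->L'->A->R'->G->plug->G
Char 8 ('D'): step: R->2, L=6; D->plug->H->R->A->L->D->refl->B->L'->E->R'->C->plug->B
Char 9 ('H'): step: R->3, L=6; H->plug->D->R->B->L->A->refl->E->L'->C->R'->A->plug->A
Char 10 ('F'): step: R->4, L=6; F->plug->F->R->G->L->G->refl->F->L'->D->R'->G->plug->G
Final: ciphertext=GGECFFGBAG, RIGHT=4, LEFT=6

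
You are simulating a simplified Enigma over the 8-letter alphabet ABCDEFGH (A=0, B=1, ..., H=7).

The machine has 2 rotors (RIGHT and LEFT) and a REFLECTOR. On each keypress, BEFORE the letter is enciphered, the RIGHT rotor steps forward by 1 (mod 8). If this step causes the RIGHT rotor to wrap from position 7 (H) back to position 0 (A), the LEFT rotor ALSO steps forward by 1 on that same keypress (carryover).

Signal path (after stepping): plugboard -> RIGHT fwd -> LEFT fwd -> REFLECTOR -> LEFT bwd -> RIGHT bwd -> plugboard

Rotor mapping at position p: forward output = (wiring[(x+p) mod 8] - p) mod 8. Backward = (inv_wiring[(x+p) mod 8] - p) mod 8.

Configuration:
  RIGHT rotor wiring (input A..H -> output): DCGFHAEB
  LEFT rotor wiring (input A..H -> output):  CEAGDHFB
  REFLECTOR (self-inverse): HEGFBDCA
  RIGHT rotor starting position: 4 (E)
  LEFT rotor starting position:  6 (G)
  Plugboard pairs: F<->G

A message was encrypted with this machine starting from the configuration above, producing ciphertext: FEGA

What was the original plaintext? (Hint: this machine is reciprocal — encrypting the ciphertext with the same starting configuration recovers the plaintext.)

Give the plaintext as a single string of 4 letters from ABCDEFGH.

Answer: ECHD

Derivation:
Char 1 ('F'): step: R->5, L=6; F->plug->G->R->A->L->H->refl->A->L'->F->R'->E->plug->E
Char 2 ('E'): step: R->6, L=6; E->plug->E->R->A->L->H->refl->A->L'->F->R'->C->plug->C
Char 3 ('G'): step: R->7, L=6; G->plug->F->R->A->L->H->refl->A->L'->F->R'->H->plug->H
Char 4 ('A'): step: R->0, L->7 (L advanced); A->plug->A->R->D->L->B->refl->E->L'->F->R'->D->plug->D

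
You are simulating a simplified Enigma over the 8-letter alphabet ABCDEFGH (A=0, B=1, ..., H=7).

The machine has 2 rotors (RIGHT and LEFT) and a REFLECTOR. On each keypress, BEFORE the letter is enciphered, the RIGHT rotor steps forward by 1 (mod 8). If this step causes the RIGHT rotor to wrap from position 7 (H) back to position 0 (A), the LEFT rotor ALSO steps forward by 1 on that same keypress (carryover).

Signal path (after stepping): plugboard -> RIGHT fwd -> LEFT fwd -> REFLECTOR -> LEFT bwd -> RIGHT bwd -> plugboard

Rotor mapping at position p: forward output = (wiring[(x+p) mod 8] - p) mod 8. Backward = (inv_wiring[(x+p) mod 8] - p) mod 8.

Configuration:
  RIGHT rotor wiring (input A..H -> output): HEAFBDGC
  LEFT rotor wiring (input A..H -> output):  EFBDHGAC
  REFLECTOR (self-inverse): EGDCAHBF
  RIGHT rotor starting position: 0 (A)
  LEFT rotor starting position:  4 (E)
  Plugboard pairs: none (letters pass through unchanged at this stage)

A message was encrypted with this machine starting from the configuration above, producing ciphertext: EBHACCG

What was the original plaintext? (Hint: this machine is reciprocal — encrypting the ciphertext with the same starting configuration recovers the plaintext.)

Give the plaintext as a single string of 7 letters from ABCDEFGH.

Answer: CGDEFAF

Derivation:
Char 1 ('E'): step: R->1, L=4; E->plug->E->R->C->L->E->refl->A->L'->E->R'->C->plug->C
Char 2 ('B'): step: R->2, L=4; B->plug->B->R->D->L->G->refl->B->L'->F->R'->G->plug->G
Char 3 ('H'): step: R->3, L=4; H->plug->H->R->F->L->B->refl->G->L'->D->R'->D->plug->D
Char 4 ('A'): step: R->4, L=4; A->plug->A->R->F->L->B->refl->G->L'->D->R'->E->plug->E
Char 5 ('C'): step: R->5, L=4; C->plug->C->R->F->L->B->refl->G->L'->D->R'->F->plug->F
Char 6 ('C'): step: R->6, L=4; C->plug->C->R->B->L->C->refl->D->L'->A->R'->A->plug->A
Char 7 ('G'): step: R->7, L=4; G->plug->G->R->E->L->A->refl->E->L'->C->R'->F->plug->F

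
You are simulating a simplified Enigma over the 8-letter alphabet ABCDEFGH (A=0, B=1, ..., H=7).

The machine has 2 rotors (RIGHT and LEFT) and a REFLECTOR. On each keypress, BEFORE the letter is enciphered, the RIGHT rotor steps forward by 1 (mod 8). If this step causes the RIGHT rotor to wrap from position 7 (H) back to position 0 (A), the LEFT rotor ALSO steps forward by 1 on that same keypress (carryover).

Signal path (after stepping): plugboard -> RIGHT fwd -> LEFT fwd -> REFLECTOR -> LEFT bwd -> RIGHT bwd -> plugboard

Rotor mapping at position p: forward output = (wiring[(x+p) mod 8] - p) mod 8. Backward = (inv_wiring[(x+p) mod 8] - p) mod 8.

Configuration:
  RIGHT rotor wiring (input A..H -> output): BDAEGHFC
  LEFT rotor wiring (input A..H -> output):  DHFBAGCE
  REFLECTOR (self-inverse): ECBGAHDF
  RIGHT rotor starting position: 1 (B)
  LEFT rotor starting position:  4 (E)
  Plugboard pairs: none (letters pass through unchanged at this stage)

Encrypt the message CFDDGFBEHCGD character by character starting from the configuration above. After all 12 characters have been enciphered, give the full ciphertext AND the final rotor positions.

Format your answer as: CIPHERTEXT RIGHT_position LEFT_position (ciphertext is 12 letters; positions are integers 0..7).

Answer: GACGCCFDBGHB 5 5

Derivation:
Char 1 ('C'): step: R->2, L=4; C->plug->C->R->E->L->H->refl->F->L'->H->R'->G->plug->G
Char 2 ('F'): step: R->3, L=4; F->plug->F->R->G->L->B->refl->C->L'->B->R'->A->plug->A
Char 3 ('D'): step: R->4, L=4; D->plug->D->R->G->L->B->refl->C->L'->B->R'->C->plug->C
Char 4 ('D'): step: R->5, L=4; D->plug->D->R->E->L->H->refl->F->L'->H->R'->G->plug->G
Char 5 ('G'): step: R->6, L=4; G->plug->G->R->A->L->E->refl->A->L'->D->R'->C->plug->C
Char 6 ('F'): step: R->7, L=4; F->plug->F->R->H->L->F->refl->H->L'->E->R'->C->plug->C
Char 7 ('B'): step: R->0, L->5 (L advanced); B->plug->B->R->D->L->G->refl->D->L'->H->R'->F->plug->F
Char 8 ('E'): step: R->1, L=5; E->plug->E->R->G->L->E->refl->A->L'->F->R'->D->plug->D
Char 9 ('H'): step: R->2, L=5; H->plug->H->R->B->L->F->refl->H->L'->C->R'->B->plug->B
Char 10 ('C'): step: R->3, L=5; C->plug->C->R->E->L->C->refl->B->L'->A->R'->G->plug->G
Char 11 ('G'): step: R->4, L=5; G->plug->G->R->E->L->C->refl->B->L'->A->R'->H->plug->H
Char 12 ('D'): step: R->5, L=5; D->plug->D->R->E->L->C->refl->B->L'->A->R'->B->plug->B
Final: ciphertext=GACGCCFDBGHB, RIGHT=5, LEFT=5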